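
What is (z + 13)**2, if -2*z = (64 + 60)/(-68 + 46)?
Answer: 30276/121 ≈ 250.21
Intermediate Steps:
z = 31/11 (z = -(64 + 60)/(2*(-68 + 46)) = -62/(-22) = -62*(-1)/22 = -1/2*(-62/11) = 31/11 ≈ 2.8182)
(z + 13)**2 = (31/11 + 13)**2 = (174/11)**2 = 30276/121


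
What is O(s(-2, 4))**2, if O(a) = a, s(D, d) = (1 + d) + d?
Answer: 81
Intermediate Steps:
s(D, d) = 1 + 2*d
O(s(-2, 4))**2 = (1 + 2*4)**2 = (1 + 8)**2 = 9**2 = 81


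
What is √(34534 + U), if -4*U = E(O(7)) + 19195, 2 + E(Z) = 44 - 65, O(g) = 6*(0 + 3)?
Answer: √29741 ≈ 172.46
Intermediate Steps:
O(g) = 18 (O(g) = 6*3 = 18)
E(Z) = -23 (E(Z) = -2 + (44 - 65) = -2 - 21 = -23)
U = -4793 (U = -(-23 + 19195)/4 = -¼*19172 = -4793)
√(34534 + U) = √(34534 - 4793) = √29741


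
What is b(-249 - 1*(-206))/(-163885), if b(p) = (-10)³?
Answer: 200/32777 ≈ 0.0061018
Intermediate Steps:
b(p) = -1000
b(-249 - 1*(-206))/(-163885) = -1000/(-163885) = -1000*(-1/163885) = 200/32777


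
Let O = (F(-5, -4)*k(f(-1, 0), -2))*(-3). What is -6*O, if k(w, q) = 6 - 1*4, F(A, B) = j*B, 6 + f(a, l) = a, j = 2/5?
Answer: -288/5 ≈ -57.600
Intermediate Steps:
j = ⅖ (j = 2*(⅕) = ⅖ ≈ 0.40000)
f(a, l) = -6 + a
F(A, B) = 2*B/5
k(w, q) = 2 (k(w, q) = 6 - 4 = 2)
O = 48/5 (O = (((⅖)*(-4))*2)*(-3) = -8/5*2*(-3) = -16/5*(-3) = 48/5 ≈ 9.6000)
-6*O = -6*48/5 = -288/5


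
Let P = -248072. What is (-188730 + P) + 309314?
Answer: -127488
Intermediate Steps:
(-188730 + P) + 309314 = (-188730 - 248072) + 309314 = -436802 + 309314 = -127488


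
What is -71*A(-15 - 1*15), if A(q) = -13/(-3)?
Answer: -923/3 ≈ -307.67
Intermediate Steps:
A(q) = 13/3 (A(q) = -13*(-⅓) = 13/3)
-71*A(-15 - 1*15) = -71*13/3 = -923/3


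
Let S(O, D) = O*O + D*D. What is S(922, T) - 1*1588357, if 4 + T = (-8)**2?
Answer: -734673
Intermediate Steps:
T = 60 (T = -4 + (-8)**2 = -4 + 64 = 60)
S(O, D) = D**2 + O**2 (S(O, D) = O**2 + D**2 = D**2 + O**2)
S(922, T) - 1*1588357 = (60**2 + 922**2) - 1*1588357 = (3600 + 850084) - 1588357 = 853684 - 1588357 = -734673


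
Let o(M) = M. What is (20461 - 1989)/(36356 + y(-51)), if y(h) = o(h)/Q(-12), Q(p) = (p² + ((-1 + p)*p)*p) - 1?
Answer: 31938088/62859575 ≈ 0.50809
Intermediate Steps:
Q(p) = -1 + p² + p²*(-1 + p) (Q(p) = (p² + (p*(-1 + p))*p) - 1 = (p² + p²*(-1 + p)) - 1 = -1 + p² + p²*(-1 + p))
y(h) = -h/1729 (y(h) = h/(-1 + (-12)³) = h/(-1 - 1728) = h/(-1729) = h*(-1/1729) = -h/1729)
(20461 - 1989)/(36356 + y(-51)) = (20461 - 1989)/(36356 - 1/1729*(-51)) = 18472/(36356 + 51/1729) = 18472/(62859575/1729) = 18472*(1729/62859575) = 31938088/62859575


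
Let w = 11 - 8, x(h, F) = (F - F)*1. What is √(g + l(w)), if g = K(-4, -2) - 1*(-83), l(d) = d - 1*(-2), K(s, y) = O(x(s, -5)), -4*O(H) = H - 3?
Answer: √355/2 ≈ 9.4207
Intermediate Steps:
x(h, F) = 0 (x(h, F) = 0*1 = 0)
O(H) = ¾ - H/4 (O(H) = -(H - 3)/4 = -(-3 + H)/4 = ¾ - H/4)
w = 3
K(s, y) = ¾ (K(s, y) = ¾ - ¼*0 = ¾ + 0 = ¾)
l(d) = 2 + d (l(d) = d + 2 = 2 + d)
g = 335/4 (g = ¾ - 1*(-83) = ¾ + 83 = 335/4 ≈ 83.750)
√(g + l(w)) = √(335/4 + (2 + 3)) = √(335/4 + 5) = √(355/4) = √355/2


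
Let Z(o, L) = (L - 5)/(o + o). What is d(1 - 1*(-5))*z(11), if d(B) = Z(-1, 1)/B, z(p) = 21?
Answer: 7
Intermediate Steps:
Z(o, L) = (-5 + L)/(2*o) (Z(o, L) = (-5 + L)/((2*o)) = (-5 + L)*(1/(2*o)) = (-5 + L)/(2*o))
d(B) = 2/B (d(B) = ((½)*(-5 + 1)/(-1))/B = ((½)*(-1)*(-4))/B = 2/B)
d(1 - 1*(-5))*z(11) = (2/(1 - 1*(-5)))*21 = (2/(1 + 5))*21 = (2/6)*21 = (2*(⅙))*21 = (⅓)*21 = 7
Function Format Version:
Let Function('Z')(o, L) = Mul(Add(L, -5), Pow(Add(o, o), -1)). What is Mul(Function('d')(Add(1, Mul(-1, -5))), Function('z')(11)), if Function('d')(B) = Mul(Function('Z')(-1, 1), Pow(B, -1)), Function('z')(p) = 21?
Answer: 7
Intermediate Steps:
Function('Z')(o, L) = Mul(Rational(1, 2), Pow(o, -1), Add(-5, L)) (Function('Z')(o, L) = Mul(Add(-5, L), Pow(Mul(2, o), -1)) = Mul(Add(-5, L), Mul(Rational(1, 2), Pow(o, -1))) = Mul(Rational(1, 2), Pow(o, -1), Add(-5, L)))
Function('d')(B) = Mul(2, Pow(B, -1)) (Function('d')(B) = Mul(Mul(Rational(1, 2), Pow(-1, -1), Add(-5, 1)), Pow(B, -1)) = Mul(Mul(Rational(1, 2), -1, -4), Pow(B, -1)) = Mul(2, Pow(B, -1)))
Mul(Function('d')(Add(1, Mul(-1, -5))), Function('z')(11)) = Mul(Mul(2, Pow(Add(1, Mul(-1, -5)), -1)), 21) = Mul(Mul(2, Pow(Add(1, 5), -1)), 21) = Mul(Mul(2, Pow(6, -1)), 21) = Mul(Mul(2, Rational(1, 6)), 21) = Mul(Rational(1, 3), 21) = 7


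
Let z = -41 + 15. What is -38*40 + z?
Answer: -1546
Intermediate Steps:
z = -26
-38*40 + z = -38*40 - 26 = -1520 - 26 = -1546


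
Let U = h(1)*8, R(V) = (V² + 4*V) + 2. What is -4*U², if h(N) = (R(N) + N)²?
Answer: -1048576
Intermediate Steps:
R(V) = 2 + V² + 4*V
h(N) = (2 + N² + 5*N)² (h(N) = ((2 + N² + 4*N) + N)² = (2 + N² + 5*N)²)
U = 512 (U = (2 + 1² + 5*1)²*8 = (2 + 1 + 5)²*8 = 8²*8 = 64*8 = 512)
-4*U² = -4*512² = -4*262144 = -1048576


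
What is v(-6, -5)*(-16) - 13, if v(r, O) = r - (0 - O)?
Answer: 163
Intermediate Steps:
v(r, O) = O + r (v(r, O) = r - (-1)*O = r + O = O + r)
v(-6, -5)*(-16) - 13 = (-5 - 6)*(-16) - 13 = -11*(-16) - 13 = 176 - 13 = 163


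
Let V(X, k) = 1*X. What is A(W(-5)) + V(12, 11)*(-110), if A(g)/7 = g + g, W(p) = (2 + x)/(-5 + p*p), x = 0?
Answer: -6593/5 ≈ -1318.6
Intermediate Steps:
V(X, k) = X
W(p) = 2/(-5 + p²) (W(p) = (2 + 0)/(-5 + p*p) = 2/(-5 + p²))
A(g) = 14*g (A(g) = 7*(g + g) = 7*(2*g) = 14*g)
A(W(-5)) + V(12, 11)*(-110) = 14*(2/(-5 + (-5)²)) + 12*(-110) = 14*(2/(-5 + 25)) - 1320 = 14*(2/20) - 1320 = 14*(2*(1/20)) - 1320 = 14*(⅒) - 1320 = 7/5 - 1320 = -6593/5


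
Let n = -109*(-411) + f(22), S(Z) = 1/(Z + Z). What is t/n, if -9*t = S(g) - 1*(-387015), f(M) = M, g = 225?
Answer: -174156751/181525050 ≈ -0.95941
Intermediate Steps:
S(Z) = 1/(2*Z)
n = 44821 (n = -109*(-411) + 22 = 44799 + 22 = 44821)
t = -174156751/4050 (t = -((½)/225 - 1*(-387015))/9 = -((½)*(1/225) + 387015)/9 = -(1/450 + 387015)/9 = -⅑*174156751/450 = -174156751/4050 ≈ -43002.)
t/n = -174156751/4050/44821 = -174156751/4050*1/44821 = -174156751/181525050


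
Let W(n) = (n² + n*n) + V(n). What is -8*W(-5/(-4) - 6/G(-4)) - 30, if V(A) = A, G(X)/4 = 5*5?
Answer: -38861/625 ≈ -62.178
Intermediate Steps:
G(X) = 100 (G(X) = 4*(5*5) = 4*25 = 100)
W(n) = n + 2*n² (W(n) = (n² + n*n) + n = (n² + n²) + n = 2*n² + n = n + 2*n²)
-8*W(-5/(-4) - 6/G(-4)) - 30 = -8*(-5/(-4) - 6/100)*(1 + 2*(-5/(-4) - 6/100)) - 30 = -8*(-5*(-¼) - 6*1/100)*(1 + 2*(-5*(-¼) - 6*1/100)) - 30 = -8*(5/4 - 3/50)*(1 + 2*(5/4 - 3/50)) - 30 = -238*(1 + 2*(119/100))/25 - 30 = -238*(1 + 119/50)/25 - 30 = -238*169/(25*50) - 30 = -8*20111/5000 - 30 = -20111/625 - 30 = -38861/625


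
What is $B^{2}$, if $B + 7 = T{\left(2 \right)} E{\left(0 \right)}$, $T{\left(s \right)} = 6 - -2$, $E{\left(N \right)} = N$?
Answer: $49$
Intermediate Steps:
$T{\left(s \right)} = 8$ ($T{\left(s \right)} = 6 + 2 = 8$)
$B = -7$ ($B = -7 + 8 \cdot 0 = -7 + 0 = -7$)
$B^{2} = \left(-7\right)^{2} = 49$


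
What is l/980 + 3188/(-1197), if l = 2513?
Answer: -2371/23940 ≈ -0.099039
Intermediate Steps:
l/980 + 3188/(-1197) = 2513/980 + 3188/(-1197) = 2513*(1/980) + 3188*(-1/1197) = 359/140 - 3188/1197 = -2371/23940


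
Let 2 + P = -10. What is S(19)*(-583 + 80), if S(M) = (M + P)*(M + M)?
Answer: -133798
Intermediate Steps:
P = -12 (P = -2 - 10 = -12)
S(M) = 2*M*(-12 + M) (S(M) = (M - 12)*(M + M) = (-12 + M)*(2*M) = 2*M*(-12 + M))
S(19)*(-583 + 80) = (2*19*(-12 + 19))*(-583 + 80) = (2*19*7)*(-503) = 266*(-503) = -133798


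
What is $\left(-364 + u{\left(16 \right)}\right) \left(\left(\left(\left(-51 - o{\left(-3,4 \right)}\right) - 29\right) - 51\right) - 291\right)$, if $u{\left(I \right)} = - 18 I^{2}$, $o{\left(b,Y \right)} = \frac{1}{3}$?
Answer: $\frac{6299524}{3} \approx 2.0998 \cdot 10^{6}$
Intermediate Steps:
$o{\left(b,Y \right)} = \frac{1}{3}$
$\left(-364 + u{\left(16 \right)}\right) \left(\left(\left(\left(-51 - o{\left(-3,4 \right)}\right) - 29\right) - 51\right) - 291\right) = \left(-364 - 18 \cdot 16^{2}\right) \left(\left(\left(\left(-51 - \frac{1}{3}\right) - 29\right) - 51\right) - 291\right) = \left(-364 - 4608\right) \left(\left(\left(\left(-51 - \frac{1}{3}\right) - 29\right) - 51\right) - 291\right) = \left(-364 - 4608\right) \left(\left(\left(- \frac{154}{3} - 29\right) - 51\right) - 291\right) = - 4972 \left(\left(- \frac{241}{3} - 51\right) - 291\right) = - 4972 \left(- \frac{394}{3} - 291\right) = \left(-4972\right) \left(- \frac{1267}{3}\right) = \frac{6299524}{3}$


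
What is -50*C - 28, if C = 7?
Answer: -378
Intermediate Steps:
-50*C - 28 = -50*7 - 28 = -350 - 28 = -378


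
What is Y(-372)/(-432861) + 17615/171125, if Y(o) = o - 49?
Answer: 1539378028/14814667725 ≈ 0.10391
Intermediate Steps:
Y(o) = -49 + o
Y(-372)/(-432861) + 17615/171125 = (-49 - 372)/(-432861) + 17615/171125 = -421*(-1/432861) + 17615*(1/171125) = 421/432861 + 3523/34225 = 1539378028/14814667725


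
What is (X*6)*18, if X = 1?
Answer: 108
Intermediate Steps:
(X*6)*18 = (1*6)*18 = 6*18 = 108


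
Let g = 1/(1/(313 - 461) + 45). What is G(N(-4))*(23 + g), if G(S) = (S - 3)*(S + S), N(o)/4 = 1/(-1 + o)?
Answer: 4660472/33295 ≈ 139.98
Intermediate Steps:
N(o) = 4/(-1 + o)
g = 148/6659 (g = 1/(1/(-148) + 45) = 1/(-1/148 + 45) = 1/(6659/148) = 148/6659 ≈ 0.022226)
G(S) = 2*S*(-3 + S) (G(S) = (-3 + S)*(2*S) = 2*S*(-3 + S))
G(N(-4))*(23 + g) = (2*(4/(-1 - 4))*(-3 + 4/(-1 - 4)))*(23 + 148/6659) = (2*(4/(-5))*(-3 + 4/(-5)))*(153305/6659) = (2*(4*(-⅕))*(-3 + 4*(-⅕)))*(153305/6659) = (2*(-⅘)*(-3 - ⅘))*(153305/6659) = (2*(-⅘)*(-19/5))*(153305/6659) = (152/25)*(153305/6659) = 4660472/33295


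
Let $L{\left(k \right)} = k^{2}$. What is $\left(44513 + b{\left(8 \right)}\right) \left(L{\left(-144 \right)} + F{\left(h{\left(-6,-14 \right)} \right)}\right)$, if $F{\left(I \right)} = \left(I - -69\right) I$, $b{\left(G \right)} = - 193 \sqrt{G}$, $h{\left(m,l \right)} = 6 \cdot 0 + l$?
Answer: $888746558 - 7706876 \sqrt{2} \approx 8.7785 \cdot 10^{8}$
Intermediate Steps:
$h{\left(m,l \right)} = l$ ($h{\left(m,l \right)} = 0 + l = l$)
$F{\left(I \right)} = I \left(69 + I\right)$ ($F{\left(I \right)} = \left(I + 69\right) I = \left(69 + I\right) I = I \left(69 + I\right)$)
$\left(44513 + b{\left(8 \right)}\right) \left(L{\left(-144 \right)} + F{\left(h{\left(-6,-14 \right)} \right)}\right) = \left(44513 - 193 \sqrt{8}\right) \left(\left(-144\right)^{2} - 14 \left(69 - 14\right)\right) = \left(44513 - 193 \cdot 2 \sqrt{2}\right) \left(20736 - 770\right) = \left(44513 - 386 \sqrt{2}\right) \left(20736 - 770\right) = \left(44513 - 386 \sqrt{2}\right) 19966 = 888746558 - 7706876 \sqrt{2}$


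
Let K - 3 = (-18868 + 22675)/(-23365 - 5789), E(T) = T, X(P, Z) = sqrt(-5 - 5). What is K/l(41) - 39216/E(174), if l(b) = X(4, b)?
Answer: -6536/29 - 5577*I*sqrt(10)/19436 ≈ -225.38 - 0.90739*I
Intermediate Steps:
X(P, Z) = I*sqrt(10) (X(P, Z) = sqrt(-10) = I*sqrt(10))
l(b) = I*sqrt(10)
K = 27885/9718 (K = 3 + (-18868 + 22675)/(-23365 - 5789) = 3 + 3807/(-29154) = 3 + 3807*(-1/29154) = 3 - 1269/9718 = 27885/9718 ≈ 2.8694)
K/l(41) - 39216/E(174) = 27885/(9718*((I*sqrt(10)))) - 39216/174 = 27885*(-I*sqrt(10)/10)/9718 - 39216*1/174 = -5577*I*sqrt(10)/19436 - 6536/29 = -6536/29 - 5577*I*sqrt(10)/19436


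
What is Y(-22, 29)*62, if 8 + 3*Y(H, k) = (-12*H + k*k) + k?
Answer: 69812/3 ≈ 23271.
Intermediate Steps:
Y(H, k) = -8/3 - 4*H + k/3 + k²/3 (Y(H, k) = -8/3 + ((-12*H + k*k) + k)/3 = -8/3 + ((-12*H + k²) + k)/3 = -8/3 + ((k² - 12*H) + k)/3 = -8/3 + (k + k² - 12*H)/3 = -8/3 + (-4*H + k/3 + k²/3) = -8/3 - 4*H + k/3 + k²/3)
Y(-22, 29)*62 = (-8/3 - 4*(-22) + (⅓)*29 + (⅓)*29²)*62 = (-8/3 + 88 + 29/3 + (⅓)*841)*62 = (-8/3 + 88 + 29/3 + 841/3)*62 = (1126/3)*62 = 69812/3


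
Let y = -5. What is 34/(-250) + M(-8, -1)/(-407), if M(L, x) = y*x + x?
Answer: -7419/50875 ≈ -0.14583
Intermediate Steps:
M(L, x) = -4*x (M(L, x) = -5*x + x = -4*x)
34/(-250) + M(-8, -1)/(-407) = 34/(-250) - 4*(-1)/(-407) = 34*(-1/250) + 4*(-1/407) = -17/125 - 4/407 = -7419/50875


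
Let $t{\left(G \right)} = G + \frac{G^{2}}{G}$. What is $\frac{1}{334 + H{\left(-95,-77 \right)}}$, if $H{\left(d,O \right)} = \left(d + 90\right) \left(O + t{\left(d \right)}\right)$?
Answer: $\frac{1}{1669} \approx 0.00059916$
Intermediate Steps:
$t{\left(G \right)} = 2 G$ ($t{\left(G \right)} = G + G = 2 G$)
$H{\left(d,O \right)} = \left(90 + d\right) \left(O + 2 d\right)$ ($H{\left(d,O \right)} = \left(d + 90\right) \left(O + 2 d\right) = \left(90 + d\right) \left(O + 2 d\right)$)
$\frac{1}{334 + H{\left(-95,-77 \right)}} = \frac{1}{334 + \left(2 \left(-95\right)^{2} + 90 \left(-77\right) + 180 \left(-95\right) - -7315\right)} = \frac{1}{334 + \left(2 \cdot 9025 - 6930 - 17100 + 7315\right)} = \frac{1}{334 + \left(18050 - 6930 - 17100 + 7315\right)} = \frac{1}{334 + 1335} = \frac{1}{1669}$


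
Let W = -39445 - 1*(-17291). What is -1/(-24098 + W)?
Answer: 1/46252 ≈ 2.1621e-5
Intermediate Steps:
W = -22154 (W = -39445 + 17291 = -22154)
-1/(-24098 + W) = -1/(-24098 - 22154) = -1/(-46252) = -1*(-1/46252) = 1/46252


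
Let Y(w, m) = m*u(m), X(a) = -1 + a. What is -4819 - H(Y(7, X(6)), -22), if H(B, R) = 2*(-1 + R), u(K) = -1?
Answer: -4773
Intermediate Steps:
Y(w, m) = -m (Y(w, m) = m*(-1) = -m)
H(B, R) = -2 + 2*R
-4819 - H(Y(7, X(6)), -22) = -4819 - (-2 + 2*(-22)) = -4819 - (-2 - 44) = -4819 - 1*(-46) = -4819 + 46 = -4773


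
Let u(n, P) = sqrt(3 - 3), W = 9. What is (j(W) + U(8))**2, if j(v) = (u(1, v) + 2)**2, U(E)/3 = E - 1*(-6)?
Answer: 2116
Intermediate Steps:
U(E) = 18 + 3*E (U(E) = 3*(E - 1*(-6)) = 3*(E + 6) = 3*(6 + E) = 18 + 3*E)
u(n, P) = 0 (u(n, P) = sqrt(0) = 0)
j(v) = 4 (j(v) = (0 + 2)**2 = 2**2 = 4)
(j(W) + U(8))**2 = (4 + (18 + 3*8))**2 = (4 + (18 + 24))**2 = (4 + 42)**2 = 46**2 = 2116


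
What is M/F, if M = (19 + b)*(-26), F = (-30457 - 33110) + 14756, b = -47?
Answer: -104/6973 ≈ -0.014915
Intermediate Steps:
F = -48811 (F = -63567 + 14756 = -48811)
M = 728 (M = (19 - 47)*(-26) = -28*(-26) = 728)
M/F = 728/(-48811) = 728*(-1/48811) = -104/6973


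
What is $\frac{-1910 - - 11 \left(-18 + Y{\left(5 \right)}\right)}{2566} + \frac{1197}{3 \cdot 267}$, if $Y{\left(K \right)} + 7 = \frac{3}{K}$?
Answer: $\frac{368501}{570935} \approx 0.64543$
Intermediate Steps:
$Y{\left(K \right)} = -7 + \frac{3}{K}$
$\frac{-1910 - - 11 \left(-18 + Y{\left(5 \right)}\right)}{2566} + \frac{1197}{3 \cdot 267} = \frac{-1910 - - 11 \left(-18 - \left(7 - \frac{3}{5}\right)\right)}{2566} + \frac{1197}{3 \cdot 267} = \left(-1910 - - 11 \left(-18 + \left(-7 + 3 \cdot \frac{1}{5}\right)\right)\right) \frac{1}{2566} + \frac{1197}{801} = \left(-1910 - - 11 \left(-18 + \left(-7 + \frac{3}{5}\right)\right)\right) \frac{1}{2566} + 1197 \cdot \frac{1}{801} = \left(-1910 - - 11 \left(-18 - \frac{32}{5}\right)\right) \frac{1}{2566} + \frac{133}{89} = \left(-1910 - \left(-11\right) \left(- \frac{122}{5}\right)\right) \frac{1}{2566} + \frac{133}{89} = \left(-1910 - \frac{1342}{5}\right) \frac{1}{2566} + \frac{133}{89} = \left(- \frac{10892}{5}\right) \frac{1}{2566} + \frac{133}{89} = - \frac{5446}{6415} + \frac{133}{89} = \frac{368501}{570935}$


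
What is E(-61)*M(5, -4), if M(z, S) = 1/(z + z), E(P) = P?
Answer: -61/10 ≈ -6.1000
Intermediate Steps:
M(z, S) = 1/(2*z)
E(-61)*M(5, -4) = -61/(2*5) = -61*1/10 = -61/10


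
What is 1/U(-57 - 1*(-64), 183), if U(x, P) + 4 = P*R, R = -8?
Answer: -1/1468 ≈ -0.00068120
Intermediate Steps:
U(x, P) = -4 - 8*P (U(x, P) = -4 + P*(-8) = -4 - 8*P)
1/U(-57 - 1*(-64), 183) = 1/(-4 - 8*183) = 1/(-4 - 1464) = 1/(-1468) = -1/1468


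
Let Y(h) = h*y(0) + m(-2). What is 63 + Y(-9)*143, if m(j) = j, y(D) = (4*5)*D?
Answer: -223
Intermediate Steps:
y(D) = 20*D
Y(h) = -2 (Y(h) = h*(20*0) - 2 = h*0 - 2 = 0 - 2 = -2)
63 + Y(-9)*143 = 63 - 2*143 = 63 - 286 = -223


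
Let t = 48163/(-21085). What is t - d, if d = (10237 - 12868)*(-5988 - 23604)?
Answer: -1641605447083/21085 ≈ -7.7857e+7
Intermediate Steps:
d = 77856552 (d = -2631*(-29592) = 77856552)
t = -48163/21085 (t = 48163*(-1/21085) = -48163/21085 ≈ -2.2842)
t - d = -48163/21085 - 1*77856552 = -48163/21085 - 77856552 = -1641605447083/21085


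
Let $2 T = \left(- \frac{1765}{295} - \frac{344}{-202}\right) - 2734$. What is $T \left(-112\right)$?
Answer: $\frac{913775016}{5959} \approx 1.5334 \cdot 10^{5}$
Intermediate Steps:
$T = - \frac{16317411}{11918}$ ($T = \frac{\left(- \frac{1765}{295} - \frac{344}{-202}\right) - 2734}{2} = \frac{\left(\left(-1765\right) \frac{1}{295} - - \frac{172}{101}\right) - 2734}{2} = \frac{\left(- \frac{353}{59} + \frac{172}{101}\right) - 2734}{2} = \frac{- \frac{25505}{5959} - 2734}{2} = \frac{1}{2} \left(- \frac{16317411}{5959}\right) = - \frac{16317411}{11918} \approx -1369.1$)
$T \left(-112\right) = \left(- \frac{16317411}{11918}\right) \left(-112\right) = \frac{913775016}{5959}$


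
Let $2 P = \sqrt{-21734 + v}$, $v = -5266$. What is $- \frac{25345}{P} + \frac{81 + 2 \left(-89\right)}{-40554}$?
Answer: $\frac{97}{40554} + \frac{5069 i \sqrt{30}}{90} \approx 0.0023919 + 308.49 i$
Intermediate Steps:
$P = 15 i \sqrt{30}$ ($P = \frac{\sqrt{-21734 - 5266}}{2} = \frac{\sqrt{-27000}}{2} = \frac{30 i \sqrt{30}}{2} = 15 i \sqrt{30} \approx 82.158 i$)
$- \frac{25345}{P} + \frac{81 + 2 \left(-89\right)}{-40554} = - \frac{25345}{15 i \sqrt{30}} + \frac{81 + 2 \left(-89\right)}{-40554} = - 25345 \left(- \frac{i \sqrt{30}}{450}\right) + \left(81 - 178\right) \left(- \frac{1}{40554}\right) = \frac{5069 i \sqrt{30}}{90} - - \frac{97}{40554} = \frac{5069 i \sqrt{30}}{90} + \frac{97}{40554} = \frac{97}{40554} + \frac{5069 i \sqrt{30}}{90}$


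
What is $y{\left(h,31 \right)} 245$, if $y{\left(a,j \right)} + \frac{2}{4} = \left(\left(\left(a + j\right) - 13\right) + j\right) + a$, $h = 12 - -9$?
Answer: $\frac{44345}{2} \approx 22173.0$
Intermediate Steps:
$h = 21$ ($h = 12 + 9 = 21$)
$y{\left(a,j \right)} = - \frac{27}{2} + 2 a + 2 j$ ($y{\left(a,j \right)} = - \frac{1}{2} - \left(13 - 2 a - 2 j\right) = - \frac{1}{2} + \left(\left(\left(-13 + a + j\right) + j\right) + a\right) = - \frac{1}{2} + \left(\left(-13 + a + 2 j\right) + a\right) = - \frac{1}{2} + \left(-13 + 2 a + 2 j\right) = - \frac{27}{2} + 2 a + 2 j$)
$y{\left(h,31 \right)} 245 = \left(- \frac{27}{2} + 2 \cdot 21 + 2 \cdot 31\right) 245 = \left(- \frac{27}{2} + 42 + 62\right) 245 = \frac{181}{2} \cdot 245 = \frac{44345}{2}$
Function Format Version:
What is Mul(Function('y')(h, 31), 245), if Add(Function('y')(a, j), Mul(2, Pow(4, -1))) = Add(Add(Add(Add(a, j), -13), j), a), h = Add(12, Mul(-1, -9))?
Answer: Rational(44345, 2) ≈ 22173.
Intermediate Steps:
h = 21 (h = Add(12, 9) = 21)
Function('y')(a, j) = Add(Rational(-27, 2), Mul(2, a), Mul(2, j)) (Function('y')(a, j) = Add(Rational(-1, 2), Add(Add(Add(Add(a, j), -13), j), a)) = Add(Rational(-1, 2), Add(Add(Add(-13, a, j), j), a)) = Add(Rational(-1, 2), Add(Add(-13, a, Mul(2, j)), a)) = Add(Rational(-1, 2), Add(-13, Mul(2, a), Mul(2, j))) = Add(Rational(-27, 2), Mul(2, a), Mul(2, j)))
Mul(Function('y')(h, 31), 245) = Mul(Add(Rational(-27, 2), Mul(2, 21), Mul(2, 31)), 245) = Mul(Add(Rational(-27, 2), 42, 62), 245) = Mul(Rational(181, 2), 245) = Rational(44345, 2)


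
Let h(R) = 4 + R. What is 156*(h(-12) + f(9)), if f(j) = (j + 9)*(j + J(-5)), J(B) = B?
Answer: 9984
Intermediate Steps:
f(j) = (-5 + j)*(9 + j) (f(j) = (j + 9)*(j - 5) = (9 + j)*(-5 + j) = (-5 + j)*(9 + j))
156*(h(-12) + f(9)) = 156*((4 - 12) + (-45 + 9² + 4*9)) = 156*(-8 + (-45 + 81 + 36)) = 156*(-8 + 72) = 156*64 = 9984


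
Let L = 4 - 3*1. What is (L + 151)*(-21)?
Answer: -3192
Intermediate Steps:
L = 1 (L = 4 - 3 = 1)
(L + 151)*(-21) = (1 + 151)*(-21) = 152*(-21) = -3192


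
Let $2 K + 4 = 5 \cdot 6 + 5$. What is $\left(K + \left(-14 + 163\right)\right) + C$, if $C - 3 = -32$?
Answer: $\frac{271}{2} \approx 135.5$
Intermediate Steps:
$C = -29$ ($C = 3 - 32 = -29$)
$K = \frac{31}{2}$ ($K = -2 + \frac{5 \cdot 6 + 5}{2} = -2 + \frac{30 + 5}{2} = -2 + \frac{1}{2} \cdot 35 = -2 + \frac{35}{2} = \frac{31}{2} \approx 15.5$)
$\left(K + \left(-14 + 163\right)\right) + C = \left(\frac{31}{2} + \left(-14 + 163\right)\right) - 29 = \left(\frac{31}{2} + 149\right) - 29 = \frac{329}{2} - 29 = \frac{271}{2}$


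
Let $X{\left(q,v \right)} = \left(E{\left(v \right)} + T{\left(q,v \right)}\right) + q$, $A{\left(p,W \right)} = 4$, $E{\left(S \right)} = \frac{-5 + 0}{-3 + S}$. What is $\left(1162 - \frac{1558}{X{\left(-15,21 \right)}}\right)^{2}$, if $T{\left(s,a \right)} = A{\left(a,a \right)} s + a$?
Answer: $\frac{1353308769124}{954529} \approx 1.4178 \cdot 10^{6}$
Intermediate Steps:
$E{\left(S \right)} = - \frac{5}{-3 + S}$
$T{\left(s,a \right)} = a + 4 s$ ($T{\left(s,a \right)} = 4 s + a = a + 4 s$)
$X{\left(q,v \right)} = v - \frac{5}{-3 + v} + 5 q$ ($X{\left(q,v \right)} = \left(- \frac{5}{-3 + v} + \left(v + 4 q\right)\right) + q = \left(v - \frac{5}{-3 + v} + 4 q\right) + q = v - \frac{5}{-3 + v} + 5 q$)
$\left(1162 - \frac{1558}{X{\left(-15,21 \right)}}\right)^{2} = \left(1162 - \frac{1558}{\frac{1}{-3 + 21} \left(-5 + \left(-3 + 21\right) \left(21 + 5 \left(-15\right)\right)\right)}\right)^{2} = \left(1162 - \frac{1558}{\frac{1}{18} \left(-5 + 18 \left(21 - 75\right)\right)}\right)^{2} = \left(1162 - \frac{1558}{\frac{1}{18} \left(-5 + 18 \left(-54\right)\right)}\right)^{2} = \left(1162 - \frac{1558}{\frac{1}{18} \left(-5 - 972\right)}\right)^{2} = \left(1162 - \frac{1558}{\frac{1}{18} \left(-977\right)}\right)^{2} = \left(1162 - \frac{1558}{- \frac{977}{18}}\right)^{2} = \left(1162 - - \frac{28044}{977}\right)^{2} = \left(1162 + \frac{28044}{977}\right)^{2} = \left(\frac{1163318}{977}\right)^{2} = \frac{1353308769124}{954529}$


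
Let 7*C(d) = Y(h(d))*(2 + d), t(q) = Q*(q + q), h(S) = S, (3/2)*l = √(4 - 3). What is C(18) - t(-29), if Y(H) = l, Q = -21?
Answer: -25538/21 ≈ -1216.1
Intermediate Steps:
l = ⅔ (l = 2*√(4 - 3)/3 = 2*√1/3 = (⅔)*1 = ⅔ ≈ 0.66667)
Y(H) = ⅔
t(q) = -42*q (t(q) = -21*(q + q) = -42*q)
C(d) = 4/21 + 2*d/21 (C(d) = (2*(2 + d)/3)/7 = (4/3 + 2*d/3)/7 = 4/21 + 2*d/21)
C(18) - t(-29) = (4/21 + (2/21)*18) - (-42)*(-29) = (4/21 + 12/7) - 1*1218 = 40/21 - 1218 = -25538/21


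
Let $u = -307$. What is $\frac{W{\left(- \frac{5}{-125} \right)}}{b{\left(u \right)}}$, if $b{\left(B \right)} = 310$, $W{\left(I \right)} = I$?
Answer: $\frac{1}{7750} \approx 0.00012903$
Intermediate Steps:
$\frac{W{\left(- \frac{5}{-125} \right)}}{b{\left(u \right)}} = \frac{\left(-5\right) \frac{1}{-125}}{310} = \left(-5\right) \left(- \frac{1}{125}\right) \frac{1}{310} = \frac{1}{25} \cdot \frac{1}{310} = \frac{1}{7750}$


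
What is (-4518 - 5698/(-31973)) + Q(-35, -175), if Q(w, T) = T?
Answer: -150043591/31973 ≈ -4692.8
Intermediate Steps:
(-4518 - 5698/(-31973)) + Q(-35, -175) = (-4518 - 5698/(-31973)) - 175 = (-4518 - 5698*(-1/31973)) - 175 = (-4518 + 5698/31973) - 175 = -144448316/31973 - 175 = -150043591/31973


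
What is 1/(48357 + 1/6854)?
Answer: 6854/331438879 ≈ 2.0680e-5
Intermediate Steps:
1/(48357 + 1/6854) = 1/(331438879/6854) = 6854/331438879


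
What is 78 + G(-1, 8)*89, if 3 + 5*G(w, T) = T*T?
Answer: 5819/5 ≈ 1163.8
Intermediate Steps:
G(w, T) = -⅗ + T²/5 (G(w, T) = -⅗ + (T*T)/5 = -⅗ + T²/5)
78 + G(-1, 8)*89 = 78 + (-⅗ + (⅕)*8²)*89 = 78 + (-⅗ + (⅕)*64)*89 = 78 + (-⅗ + 64/5)*89 = 78 + (61/5)*89 = 78 + 5429/5 = 5819/5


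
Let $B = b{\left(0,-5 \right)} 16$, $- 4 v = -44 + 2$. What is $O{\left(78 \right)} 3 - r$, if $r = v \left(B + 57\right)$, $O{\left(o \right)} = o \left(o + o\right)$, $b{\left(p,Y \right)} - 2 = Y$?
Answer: $\frac{72819}{2} \approx 36410.0$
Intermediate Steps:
$b{\left(p,Y \right)} = 2 + Y$
$v = \frac{21}{2}$ ($v = - \frac{-44 + 2}{4} = \left(- \frac{1}{4}\right) \left(-42\right) = \frac{21}{2} \approx 10.5$)
$O{\left(o \right)} = 2 o^{2}$ ($O{\left(o \right)} = o 2 o = 2 o^{2}$)
$B = -48$ ($B = \left(2 - 5\right) 16 = \left(-3\right) 16 = -48$)
$r = \frac{189}{2}$ ($r = \frac{21 \left(-48 + 57\right)}{2} = \frac{21}{2} \cdot 9 = \frac{189}{2} \approx 94.5$)
$O{\left(78 \right)} 3 - r = 2 \cdot 78^{2} \cdot 3 - \frac{189}{2} = 2 \cdot 6084 \cdot 3 - \frac{189}{2} = 12168 \cdot 3 - \frac{189}{2} = 36504 - \frac{189}{2} = \frac{72819}{2}$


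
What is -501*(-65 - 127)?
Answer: 96192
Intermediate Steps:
-501*(-65 - 127) = -501*(-192) = 96192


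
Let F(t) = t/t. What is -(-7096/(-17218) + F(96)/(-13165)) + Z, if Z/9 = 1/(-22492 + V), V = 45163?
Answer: -117526005424/285497124715 ≈ -0.41165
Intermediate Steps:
F(t) = 1
Z = 1/2519 (Z = 9/(-22492 + 45163) = 9/22671 = 9*(1/22671) = 1/2519 ≈ 0.00039698)
-(-7096/(-17218) + F(96)/(-13165)) + Z = -(-7096/(-17218) + 1/(-13165)) + 1/2519 = -(-7096*(-1/17218) + 1*(-1/13165)) + 1/2519 = -(3548/8609 - 1/13165) + 1/2519 = -1*46700811/113337485 + 1/2519 = -46700811/113337485 + 1/2519 = -117526005424/285497124715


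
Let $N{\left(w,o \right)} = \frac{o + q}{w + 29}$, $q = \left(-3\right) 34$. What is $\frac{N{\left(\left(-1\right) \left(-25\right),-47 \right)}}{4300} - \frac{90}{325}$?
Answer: $- \frac{837857}{3018600} \approx -0.27757$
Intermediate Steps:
$q = -102$
$N{\left(w,o \right)} = \frac{-102 + o}{29 + w}$ ($N{\left(w,o \right)} = \frac{o - 102}{w + 29} = \frac{-102 + o}{29 + w}$)
$\frac{N{\left(\left(-1\right) \left(-25\right),-47 \right)}}{4300} - \frac{90}{325} = \frac{\frac{1}{29 - -25} \left(-102 - 47\right)}{4300} - \frac{90}{325} = \frac{1}{29 + 25} \left(-149\right) \frac{1}{4300} - \frac{18}{65} = \frac{1}{54} \left(-149\right) \frac{1}{4300} - \frac{18}{65} = \left(- \frac{149}{54}\right) \frac{1}{4300} - \frac{18}{65} = - \frac{149}{232200} - \frac{18}{65} = - \frac{837857}{3018600}$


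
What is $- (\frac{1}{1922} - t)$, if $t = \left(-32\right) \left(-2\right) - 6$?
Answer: $\frac{111475}{1922} \approx 57.999$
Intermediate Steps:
$t = 58$ ($t = 64 - 6 = 58$)
$- (\frac{1}{1922} - t) = - (\frac{1}{1922} - 58) = \left(-1\right) \left(- \frac{111475}{1922}\right) = \frac{111475}{1922}$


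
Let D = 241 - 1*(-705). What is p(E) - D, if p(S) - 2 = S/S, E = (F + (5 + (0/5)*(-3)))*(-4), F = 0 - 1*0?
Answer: -943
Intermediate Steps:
F = 0 (F = 0 + 0 = 0)
D = 946 (D = 241 + 705 = 946)
E = -20 (E = (0 + (5 + (0/5)*(-3)))*(-4) = (0 + (5 + (0*(1/5))*(-3)))*(-4) = (0 + (5 + 0*(-3)))*(-4) = (0 + (5 + 0))*(-4) = (0 + 5)*(-4) = 5*(-4) = -20)
p(S) = 3 (p(S) = 2 + S/S = 2 + 1 = 3)
p(E) - D = 3 - 1*946 = 3 - 946 = -943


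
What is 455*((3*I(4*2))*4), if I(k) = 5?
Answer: 27300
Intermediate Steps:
455*((3*I(4*2))*4) = 455*((3*5)*4) = 455*(15*4) = 455*60 = 27300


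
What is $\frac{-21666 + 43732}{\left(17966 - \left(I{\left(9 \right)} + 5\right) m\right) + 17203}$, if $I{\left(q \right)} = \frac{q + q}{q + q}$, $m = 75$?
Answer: $\frac{22066}{34719} \approx 0.63556$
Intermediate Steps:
$I{\left(q \right)} = 1$ ($I{\left(q \right)} = \frac{2 q}{2 q} = 2 q \frac{1}{2 q} = 1$)
$\frac{-21666 + 43732}{\left(17966 - \left(I{\left(9 \right)} + 5\right) m\right) + 17203} = \frac{-21666 + 43732}{\left(17966 - \left(1 + 5\right) 75\right) + 17203} = \frac{22066}{\left(17966 - 6 \cdot 75\right) + 17203} = \frac{22066}{\left(17966 - 450\right) + 17203} = \frac{22066}{17516 + 17203} = \frac{22066}{34719}$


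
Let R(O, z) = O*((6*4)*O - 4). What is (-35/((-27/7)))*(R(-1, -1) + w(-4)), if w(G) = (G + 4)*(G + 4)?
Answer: 6860/27 ≈ 254.07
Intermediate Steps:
w(G) = (4 + G)² (w(G) = (4 + G)*(4 + G) = (4 + G)²)
R(O, z) = O*(-4 + 24*O) (R(O, z) = O*(24*O - 4) = O*(-4 + 24*O))
(-35/((-27/7)))*(R(-1, -1) + w(-4)) = (-35/((-27/7)))*(4*(-1)*(-1 + 6*(-1)) + (4 - 4)²) = (-35/((-27*⅐)))*(4*(-1)*(-1 - 6) + 0²) = (-35/(-27/7))*(4*(-1)*(-7) + 0) = (-35*(-7/27))*(28 + 0) = (245/27)*28 = 6860/27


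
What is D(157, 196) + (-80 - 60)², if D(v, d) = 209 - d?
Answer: 19613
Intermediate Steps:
D(157, 196) + (-80 - 60)² = (209 - 1*196) + (-80 - 60)² = (209 - 196) + (-140)² = 13 + 19600 = 19613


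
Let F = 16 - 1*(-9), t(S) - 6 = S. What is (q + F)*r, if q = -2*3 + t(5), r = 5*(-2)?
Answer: -300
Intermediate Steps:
t(S) = 6 + S
r = -10
F = 25 (F = 16 + 9 = 25)
q = 5 (q = -2*3 + (6 + 5) = -6 + 11 = 5)
(q + F)*r = (5 + 25)*(-10) = 30*(-10) = -300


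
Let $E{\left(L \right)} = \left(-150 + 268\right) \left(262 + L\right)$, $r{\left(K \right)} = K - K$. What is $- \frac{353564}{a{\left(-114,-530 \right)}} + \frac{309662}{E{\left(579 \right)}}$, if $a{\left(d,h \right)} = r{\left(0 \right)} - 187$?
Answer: $\frac{605946397}{319957} \approx 1893.8$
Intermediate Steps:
$r{\left(K \right)} = 0$
$E{\left(L \right)} = 30916 + 118 L$ ($E{\left(L \right)} = 118 \left(262 + L\right) = 30916 + 118 L$)
$a{\left(d,h \right)} = -187$ ($a{\left(d,h \right)} = 0 - 187 = -187$)
$- \frac{353564}{a{\left(-114,-530 \right)}} + \frac{309662}{E{\left(579 \right)}} = - \frac{353564}{-187} + \frac{309662}{30916 + 118 \cdot 579} = \left(-353564\right) \left(- \frac{1}{187}\right) + \frac{309662}{30916 + 68322} = \frac{353564}{187} + \frac{309662}{99238} = \frac{353564}{187} + 309662 \cdot \frac{1}{99238} = \frac{353564}{187} + \frac{5339}{1711} = \frac{605946397}{319957}$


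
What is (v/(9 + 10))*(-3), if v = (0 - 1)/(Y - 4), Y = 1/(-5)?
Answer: -5/133 ≈ -0.037594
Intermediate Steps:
Y = -⅕ ≈ -0.20000
v = 5/21 (v = (0 - 1)/(-⅕ - 4) = -1/(-21/5) = -1*(-5/21) = 5/21 ≈ 0.23810)
(v/(9 + 10))*(-3) = (5/(21*(9 + 10)))*(-3) = ((5/21)/19)*(-3) = ((5/21)*(1/19))*(-3) = (5/399)*(-3) = -5/133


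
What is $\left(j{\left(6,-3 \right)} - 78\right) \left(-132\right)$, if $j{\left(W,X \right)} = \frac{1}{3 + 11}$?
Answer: $\frac{72006}{7} \approx 10287.0$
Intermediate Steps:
$j{\left(W,X \right)} = \frac{1}{14}$
$\left(j{\left(6,-3 \right)} - 78\right) \left(-132\right) = \left(\frac{1}{14} - 78\right) \left(-132\right) = \left(- \frac{1091}{14}\right) \left(-132\right) = \frac{72006}{7}$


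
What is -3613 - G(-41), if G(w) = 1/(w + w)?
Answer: -296265/82 ≈ -3613.0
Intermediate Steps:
G(w) = 1/(2*w)
-3613 - G(-41) = -3613 - 1/(2*(-41)) = -3613 - (-1)/(2*41) = -3613 - 1*(-1/82) = -3613 + 1/82 = -296265/82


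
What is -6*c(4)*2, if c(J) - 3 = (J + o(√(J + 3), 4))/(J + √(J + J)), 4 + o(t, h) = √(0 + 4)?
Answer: -48 + 6*√2 ≈ -39.515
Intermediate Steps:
o(t, h) = -2 (o(t, h) = -4 + √(0 + 4) = -4 + √4 = -4 + 2 = -2)
c(J) = 3 + (-2 + J)/(J + √2*√J) (c(J) = 3 + (J - 2)/(J + √(J + J)) = 3 + (-2 + J)/(J + √(2*J)) = 3 + (-2 + J)/(J + √2*√J))
-6*c(4)*2 = -6*(-2 + 4*4 + 3*√2*√4)/(4 + √2*√4)*2 = -6*(-2 + 16 + 3*√2*2)/(4 + √2*2)*2 = -6*(-2 + 16 + 6*√2)/(4 + 2*√2)*2 = -6*(14 + 6*√2)/(4 + 2*√2)*2 = -12*(14 + 6*√2)/(4 + 2*√2)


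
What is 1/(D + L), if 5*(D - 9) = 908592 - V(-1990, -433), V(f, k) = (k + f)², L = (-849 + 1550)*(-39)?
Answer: -5/5098987 ≈ -9.8059e-7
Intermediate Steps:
L = -27339 (L = 701*(-39) = -27339)
V(f, k) = (f + k)²
D = -4962292/5 (D = 9 + (908592 - (-1990 - 433)²)/5 = 9 + (908592 - 1*(-2423)²)/5 = 9 + (908592 - 1*5870929)/5 = 9 + (908592 - 5870929)/5 = 9 + (⅕)*(-4962337) = 9 - 4962337/5 = -4962292/5 ≈ -9.9246e+5)
1/(D + L) = 1/(-4962292/5 - 27339) = 1/(-5098987/5) = -5/5098987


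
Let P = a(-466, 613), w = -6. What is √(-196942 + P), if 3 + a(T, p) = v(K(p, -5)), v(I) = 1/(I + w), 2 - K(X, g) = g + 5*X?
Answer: I*√462234642446/1532 ≈ 443.78*I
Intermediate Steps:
K(X, g) = 2 - g - 5*X (K(X, g) = 2 - (g + 5*X) = 2 + (-g - 5*X) = 2 - g - 5*X)
v(I) = 1/(-6 + I) (v(I) = 1/(I - 6) = 1/(-6 + I))
a(T, p) = -3 + 1/(1 - 5*p) (a(T, p) = -3 + 1/(-6 + (2 - 1*(-5) - 5*p)) = -3 + 1/(-6 + (2 + 5 - 5*p)) = -3 + 1/(-6 + (7 - 5*p)) = -3 + 1/(1 - 5*p))
P = -9193/3064 (P = (2 - 15*613)/(-1 + 5*613) = (2 - 9195)/(-1 + 3065) = -9193/3064 ≈ -3.0003)
√(-196942 + P) = √(-196942 - 9193/3064) = √(-603439481/3064) = I*√462234642446/1532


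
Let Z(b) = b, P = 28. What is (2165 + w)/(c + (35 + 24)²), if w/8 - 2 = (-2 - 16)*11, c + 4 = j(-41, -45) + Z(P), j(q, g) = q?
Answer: 597/3464 ≈ 0.17234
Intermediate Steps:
c = -17 (c = -4 + (-41 + 28) = -4 - 13 = -17)
w = -1568 (w = 16 + 8*((-2 - 16)*11) = 16 + 8*(-18*11) = 16 + 8*(-198) = 16 - 1584 = -1568)
(2165 + w)/(c + (35 + 24)²) = (2165 - 1568)/(-17 + (35 + 24)²) = 597/(-17 + 59²) = 597/(-17 + 3481) = 597/3464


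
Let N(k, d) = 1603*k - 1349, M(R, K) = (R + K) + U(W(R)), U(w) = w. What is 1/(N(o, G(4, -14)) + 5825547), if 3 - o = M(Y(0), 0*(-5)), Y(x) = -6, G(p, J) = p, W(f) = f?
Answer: 1/5848243 ≈ 1.7099e-7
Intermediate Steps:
M(R, K) = K + 2*R (M(R, K) = (R + K) + R = (K + R) + R = K + 2*R)
o = 15 (o = 3 - (0*(-5) + 2*(-6)) = 3 - (0 - 12) = 3 - 1*(-12) = 3 + 12 = 15)
N(k, d) = -1349 + 1603*k
1/(N(o, G(4, -14)) + 5825547) = 1/((-1349 + 1603*15) + 5825547) = 1/((-1349 + 24045) + 5825547) = 1/(22696 + 5825547) = 1/5848243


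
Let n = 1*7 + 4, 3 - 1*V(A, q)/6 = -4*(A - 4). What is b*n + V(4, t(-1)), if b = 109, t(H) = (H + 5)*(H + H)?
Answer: 1217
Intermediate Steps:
t(H) = 2*H*(5 + H) (t(H) = (5 + H)*(2*H) = 2*H*(5 + H))
V(A, q) = -78 + 24*A (V(A, q) = 18 - (-24)*(A - 4) = 18 - (-24)*(-4 + A) = 18 - 6*(16 - 4*A) = 18 + (-96 + 24*A) = -78 + 24*A)
n = 11 (n = 7 + 4 = 11)
b*n + V(4, t(-1)) = 109*11 + (-78 + 24*4) = 1199 + (-78 + 96) = 1199 + 18 = 1217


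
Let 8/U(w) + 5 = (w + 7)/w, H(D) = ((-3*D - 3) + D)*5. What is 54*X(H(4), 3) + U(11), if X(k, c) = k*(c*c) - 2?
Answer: -993094/37 ≈ -26840.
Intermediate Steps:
H(D) = -15 - 10*D (H(D) = ((-3 - 3*D) + D)*5 = (-3 - 2*D)*5 = -15 - 10*D)
X(k, c) = -2 + k*c**2 (X(k, c) = k*c**2 - 2 = -2 + k*c**2)
U(w) = 8/(-5 + (7 + w)/w) (U(w) = 8/(-5 + (w + 7)/w) = 8/(-5 + (7 + w)/w))
54*X(H(4), 3) + U(11) = 54*(-2 + (-15 - 10*4)*3**2) - 8*11/(-7 + 4*11) = 54*(-2 + (-15 - 40)*9) - 8*11/(-7 + 44) = 54*(-2 - 55*9) - 8*11/37 = 54*(-2 - 495) - 8*11*1/37 = 54*(-497) - 88/37 = -26838 - 88/37 = -993094/37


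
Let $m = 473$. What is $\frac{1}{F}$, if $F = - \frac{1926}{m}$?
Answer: $- \frac{473}{1926} \approx -0.24559$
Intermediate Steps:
$F = - \frac{1926}{473} \approx -4.0719$
$\frac{1}{F} = \frac{1}{- \frac{1926}{473}} = - \frac{473}{1926}$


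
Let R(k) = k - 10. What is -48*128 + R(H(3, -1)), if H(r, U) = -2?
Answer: -6156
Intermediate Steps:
R(k) = -10 + k
-48*128 + R(H(3, -1)) = -48*128 + (-10 - 2) = -6144 - 12 = -6156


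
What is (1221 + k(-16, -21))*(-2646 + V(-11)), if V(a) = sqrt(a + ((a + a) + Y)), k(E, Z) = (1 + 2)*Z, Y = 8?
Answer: -3064068 + 5790*I ≈ -3.0641e+6 + 5790.0*I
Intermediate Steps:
k(E, Z) = 3*Z
V(a) = sqrt(8 + 3*a) (V(a) = sqrt(a + ((a + a) + 8)) = sqrt(a + (2*a + 8)) = sqrt(a + (8 + 2*a)) = sqrt(8 + 3*a))
(1221 + k(-16, -21))*(-2646 + V(-11)) = (1221 + 3*(-21))*(-2646 + sqrt(8 + 3*(-11))) = (1221 - 63)*(-2646 + sqrt(8 - 33)) = 1158*(-2646 + sqrt(-25)) = 1158*(-2646 + 5*I) = -3064068 + 5790*I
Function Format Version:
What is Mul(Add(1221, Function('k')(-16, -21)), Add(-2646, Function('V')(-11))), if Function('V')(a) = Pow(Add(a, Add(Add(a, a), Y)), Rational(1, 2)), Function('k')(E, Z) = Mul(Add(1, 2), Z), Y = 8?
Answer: Add(-3064068, Mul(5790, I)) ≈ Add(-3.0641e+6, Mul(5790.0, I))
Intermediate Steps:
Function('k')(E, Z) = Mul(3, Z)
Function('V')(a) = Pow(Add(8, Mul(3, a)), Rational(1, 2)) (Function('V')(a) = Pow(Add(a, Add(Add(a, a), 8)), Rational(1, 2)) = Pow(Add(a, Add(Mul(2, a), 8)), Rational(1, 2)) = Pow(Add(a, Add(8, Mul(2, a))), Rational(1, 2)) = Pow(Add(8, Mul(3, a)), Rational(1, 2)))
Mul(Add(1221, Function('k')(-16, -21)), Add(-2646, Function('V')(-11))) = Mul(Add(1221, Mul(3, -21)), Add(-2646, Pow(Add(8, Mul(3, -11)), Rational(1, 2)))) = Mul(Add(1221, -63), Add(-2646, Pow(Add(8, -33), Rational(1, 2)))) = Mul(1158, Add(-2646, Pow(-25, Rational(1, 2)))) = Mul(1158, Add(-2646, Mul(5, I))) = Add(-3064068, Mul(5790, I))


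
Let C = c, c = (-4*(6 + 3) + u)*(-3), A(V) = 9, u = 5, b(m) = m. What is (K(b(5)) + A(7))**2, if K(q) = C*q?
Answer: 224676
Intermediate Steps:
c = 93 (c = (-4*(6 + 3) + 5)*(-3) = (-4*9 + 5)*(-3) = (-36 + 5)*(-3) = -31*(-3) = 93)
C = 93
K(q) = 93*q
(K(b(5)) + A(7))**2 = (93*5 + 9)**2 = (465 + 9)**2 = 474**2 = 224676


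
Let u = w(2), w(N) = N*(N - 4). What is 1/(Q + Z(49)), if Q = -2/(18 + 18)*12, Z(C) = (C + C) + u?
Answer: 3/280 ≈ 0.010714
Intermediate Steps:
w(N) = N*(-4 + N)
u = -4 (u = 2*(-4 + 2) = 2*(-2) = -4)
Z(C) = -4 + 2*C (Z(C) = (C + C) - 4 = 2*C - 4 = -4 + 2*C)
Q = -2/3 (Q = -2/36*12 = -2*1/36*12 = -1/18*12 = -2/3 ≈ -0.66667)
1/(Q + Z(49)) = 1/(-2/3 + (-4 + 2*49)) = 1/(-2/3 + (-4 + 98)) = 1/(-2/3 + 94) = 1/(280/3) = 3/280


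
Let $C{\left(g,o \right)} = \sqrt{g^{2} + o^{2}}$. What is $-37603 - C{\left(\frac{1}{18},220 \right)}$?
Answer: $-37603 - \frac{\sqrt{15681601}}{18} \approx -37823.0$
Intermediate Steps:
$-37603 - C{\left(\frac{1}{18},220 \right)} = -37603 - \sqrt{\left(\frac{1}{18}\right)^{2} + 220^{2}} = -37603 - \sqrt{\left(\frac{1}{18}\right)^{2} + 48400} = -37603 - \sqrt{\frac{1}{324} + 48400} = -37603 - \sqrt{\frac{15681601}{324}} = -37603 - \frac{\sqrt{15681601}}{18}$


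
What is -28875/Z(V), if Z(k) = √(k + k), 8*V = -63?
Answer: 2750*I*√7 ≈ 7275.8*I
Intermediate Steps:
V = -63/8 (V = (⅛)*(-63) = -63/8 ≈ -7.8750)
Z(k) = √2*√k (Z(k) = √(2*k) = √2*√k)
-28875/Z(V) = -28875*(-2*I*√7/21) = -(-2750)*I*√7 = 2750*I*√7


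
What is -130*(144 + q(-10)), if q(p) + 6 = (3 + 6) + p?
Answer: -17810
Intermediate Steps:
q(p) = 3 + p (q(p) = -6 + ((3 + 6) + p) = -6 + (9 + p) = 3 + p)
-130*(144 + q(-10)) = -130*(144 + (3 - 10)) = -130*(144 - 7) = -130*137 = -17810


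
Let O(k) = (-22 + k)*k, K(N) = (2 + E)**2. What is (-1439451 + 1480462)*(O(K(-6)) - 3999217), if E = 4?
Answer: -163991218843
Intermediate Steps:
K(N) = 36 (K(N) = (2 + 4)**2 = 6**2 = 36)
O(k) = k*(-22 + k)
(-1439451 + 1480462)*(O(K(-6)) - 3999217) = (-1439451 + 1480462)*(36*(-22 + 36) - 3999217) = 41011*(36*14 - 3999217) = 41011*(504 - 3999217) = 41011*(-3998713) = -163991218843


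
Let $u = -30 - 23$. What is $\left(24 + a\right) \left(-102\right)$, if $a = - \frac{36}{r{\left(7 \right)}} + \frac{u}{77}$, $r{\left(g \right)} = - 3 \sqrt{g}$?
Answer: $- \frac{183090}{77} - \frac{1224 \sqrt{7}}{7} \approx -2840.4$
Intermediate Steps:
$u = -53$ ($u = -30 - 23 = -53$)
$a = - \frac{53}{77} + \frac{12 \sqrt{7}}{7}$ ($a = - \frac{36}{\left(-3\right) \sqrt{7}} - \frac{53}{77} = - 36 \left(- \frac{\sqrt{7}}{21}\right) - \frac{53}{77} = \frac{12 \sqrt{7}}{7} - \frac{53}{77} = - \frac{53}{77} + \frac{12 \sqrt{7}}{7} \approx 3.8473$)
$\left(24 + a\right) \left(-102\right) = \left(24 - \left(\frac{53}{77} - \frac{12 \sqrt{7}}{7}\right)\right) \left(-102\right) = \left(\frac{1795}{77} + \frac{12 \sqrt{7}}{7}\right) \left(-102\right) = - \frac{183090}{77} - \frac{1224 \sqrt{7}}{7}$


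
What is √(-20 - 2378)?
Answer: I*√2398 ≈ 48.969*I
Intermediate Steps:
√(-20 - 2378) = √(-2398) = I*√2398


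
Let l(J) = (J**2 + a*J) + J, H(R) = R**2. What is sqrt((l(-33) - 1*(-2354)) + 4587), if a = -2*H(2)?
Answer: sqrt(8261) ≈ 90.890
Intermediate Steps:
a = -8 (a = -2*2**2 = -2*4 = -8)
l(J) = J**2 - 7*J (l(J) = (J**2 - 8*J) + J = J**2 - 7*J)
sqrt((l(-33) - 1*(-2354)) + 4587) = sqrt((-33*(-7 - 33) - 1*(-2354)) + 4587) = sqrt((-33*(-40) + 2354) + 4587) = sqrt((1320 + 2354) + 4587) = sqrt(3674 + 4587) = sqrt(8261)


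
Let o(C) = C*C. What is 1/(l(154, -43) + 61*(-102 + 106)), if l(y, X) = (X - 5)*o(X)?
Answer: -1/88508 ≈ -1.1298e-5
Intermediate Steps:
o(C) = C²
l(y, X) = X²*(-5 + X) (l(y, X) = (X - 5)*X² = (-5 + X)*X² = X²*(-5 + X))
1/(l(154, -43) + 61*(-102 + 106)) = 1/((-43)²*(-5 - 43) + 61*(-102 + 106)) = 1/(1849*(-48) + 61*4) = 1/(-88752 + 244) = 1/(-88508) = -1/88508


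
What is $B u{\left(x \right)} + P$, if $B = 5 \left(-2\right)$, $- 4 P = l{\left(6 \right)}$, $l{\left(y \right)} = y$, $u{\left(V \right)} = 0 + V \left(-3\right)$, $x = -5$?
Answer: $- \frac{303}{2} \approx -151.5$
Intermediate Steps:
$u{\left(V \right)} = - 3 V$ ($u{\left(V \right)} = 0 - 3 V = - 3 V$)
$P = - \frac{3}{2}$ ($P = \left(- \frac{1}{4}\right) 6 = - \frac{3}{2} \approx -1.5$)
$B = -10$
$B u{\left(x \right)} + P = - 10 \left(\left(-3\right) \left(-5\right)\right) - \frac{3}{2} = \left(-10\right) 15 - \frac{3}{2} = -150 - \frac{3}{2} = - \frac{303}{2}$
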